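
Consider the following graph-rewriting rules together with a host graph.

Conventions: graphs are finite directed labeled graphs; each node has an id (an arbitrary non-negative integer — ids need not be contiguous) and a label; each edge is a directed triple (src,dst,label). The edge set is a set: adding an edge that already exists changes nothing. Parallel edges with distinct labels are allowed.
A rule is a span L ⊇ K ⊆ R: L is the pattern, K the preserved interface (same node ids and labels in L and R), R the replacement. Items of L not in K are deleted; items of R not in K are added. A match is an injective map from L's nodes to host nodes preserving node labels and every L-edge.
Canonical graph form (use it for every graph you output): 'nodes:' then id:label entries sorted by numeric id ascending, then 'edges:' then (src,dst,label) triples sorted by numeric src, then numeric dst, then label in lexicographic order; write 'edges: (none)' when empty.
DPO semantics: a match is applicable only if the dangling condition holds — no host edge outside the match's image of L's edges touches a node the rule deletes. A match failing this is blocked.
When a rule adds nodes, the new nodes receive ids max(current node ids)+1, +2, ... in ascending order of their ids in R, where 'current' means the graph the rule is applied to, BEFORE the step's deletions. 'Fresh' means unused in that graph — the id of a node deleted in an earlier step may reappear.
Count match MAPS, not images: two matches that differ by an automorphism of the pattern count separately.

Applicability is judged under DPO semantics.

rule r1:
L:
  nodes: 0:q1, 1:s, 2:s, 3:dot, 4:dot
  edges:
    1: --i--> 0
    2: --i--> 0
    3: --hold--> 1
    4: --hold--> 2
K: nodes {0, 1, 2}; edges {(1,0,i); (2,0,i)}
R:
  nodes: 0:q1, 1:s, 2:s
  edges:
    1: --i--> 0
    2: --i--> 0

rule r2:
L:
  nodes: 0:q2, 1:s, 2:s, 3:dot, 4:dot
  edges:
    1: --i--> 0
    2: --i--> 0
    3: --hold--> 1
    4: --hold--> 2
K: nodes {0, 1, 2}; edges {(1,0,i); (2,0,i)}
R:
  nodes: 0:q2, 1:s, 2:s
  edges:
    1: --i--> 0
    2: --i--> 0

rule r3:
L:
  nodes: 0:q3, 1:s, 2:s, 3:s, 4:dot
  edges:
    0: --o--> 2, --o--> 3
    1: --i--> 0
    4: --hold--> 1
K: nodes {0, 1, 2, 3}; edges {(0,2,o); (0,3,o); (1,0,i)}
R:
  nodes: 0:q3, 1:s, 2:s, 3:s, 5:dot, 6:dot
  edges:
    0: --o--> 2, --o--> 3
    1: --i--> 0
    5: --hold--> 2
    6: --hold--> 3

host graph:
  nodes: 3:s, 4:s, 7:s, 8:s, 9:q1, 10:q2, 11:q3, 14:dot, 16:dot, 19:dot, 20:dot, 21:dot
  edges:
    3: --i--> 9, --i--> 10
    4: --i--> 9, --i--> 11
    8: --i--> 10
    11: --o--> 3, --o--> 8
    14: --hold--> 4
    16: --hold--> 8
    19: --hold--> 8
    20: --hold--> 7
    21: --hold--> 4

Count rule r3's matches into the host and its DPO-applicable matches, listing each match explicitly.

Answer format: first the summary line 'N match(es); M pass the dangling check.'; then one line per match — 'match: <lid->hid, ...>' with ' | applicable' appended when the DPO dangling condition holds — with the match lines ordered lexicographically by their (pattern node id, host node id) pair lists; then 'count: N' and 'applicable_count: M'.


4 match(es); 4 pass the dangling check.
match: 0->11, 1->4, 2->3, 3->8, 4->14 | applicable
match: 0->11, 1->4, 2->3, 3->8, 4->21 | applicable
match: 0->11, 1->4, 2->8, 3->3, 4->14 | applicable
match: 0->11, 1->4, 2->8, 3->3, 4->21 | applicable
count: 4
applicable_count: 4


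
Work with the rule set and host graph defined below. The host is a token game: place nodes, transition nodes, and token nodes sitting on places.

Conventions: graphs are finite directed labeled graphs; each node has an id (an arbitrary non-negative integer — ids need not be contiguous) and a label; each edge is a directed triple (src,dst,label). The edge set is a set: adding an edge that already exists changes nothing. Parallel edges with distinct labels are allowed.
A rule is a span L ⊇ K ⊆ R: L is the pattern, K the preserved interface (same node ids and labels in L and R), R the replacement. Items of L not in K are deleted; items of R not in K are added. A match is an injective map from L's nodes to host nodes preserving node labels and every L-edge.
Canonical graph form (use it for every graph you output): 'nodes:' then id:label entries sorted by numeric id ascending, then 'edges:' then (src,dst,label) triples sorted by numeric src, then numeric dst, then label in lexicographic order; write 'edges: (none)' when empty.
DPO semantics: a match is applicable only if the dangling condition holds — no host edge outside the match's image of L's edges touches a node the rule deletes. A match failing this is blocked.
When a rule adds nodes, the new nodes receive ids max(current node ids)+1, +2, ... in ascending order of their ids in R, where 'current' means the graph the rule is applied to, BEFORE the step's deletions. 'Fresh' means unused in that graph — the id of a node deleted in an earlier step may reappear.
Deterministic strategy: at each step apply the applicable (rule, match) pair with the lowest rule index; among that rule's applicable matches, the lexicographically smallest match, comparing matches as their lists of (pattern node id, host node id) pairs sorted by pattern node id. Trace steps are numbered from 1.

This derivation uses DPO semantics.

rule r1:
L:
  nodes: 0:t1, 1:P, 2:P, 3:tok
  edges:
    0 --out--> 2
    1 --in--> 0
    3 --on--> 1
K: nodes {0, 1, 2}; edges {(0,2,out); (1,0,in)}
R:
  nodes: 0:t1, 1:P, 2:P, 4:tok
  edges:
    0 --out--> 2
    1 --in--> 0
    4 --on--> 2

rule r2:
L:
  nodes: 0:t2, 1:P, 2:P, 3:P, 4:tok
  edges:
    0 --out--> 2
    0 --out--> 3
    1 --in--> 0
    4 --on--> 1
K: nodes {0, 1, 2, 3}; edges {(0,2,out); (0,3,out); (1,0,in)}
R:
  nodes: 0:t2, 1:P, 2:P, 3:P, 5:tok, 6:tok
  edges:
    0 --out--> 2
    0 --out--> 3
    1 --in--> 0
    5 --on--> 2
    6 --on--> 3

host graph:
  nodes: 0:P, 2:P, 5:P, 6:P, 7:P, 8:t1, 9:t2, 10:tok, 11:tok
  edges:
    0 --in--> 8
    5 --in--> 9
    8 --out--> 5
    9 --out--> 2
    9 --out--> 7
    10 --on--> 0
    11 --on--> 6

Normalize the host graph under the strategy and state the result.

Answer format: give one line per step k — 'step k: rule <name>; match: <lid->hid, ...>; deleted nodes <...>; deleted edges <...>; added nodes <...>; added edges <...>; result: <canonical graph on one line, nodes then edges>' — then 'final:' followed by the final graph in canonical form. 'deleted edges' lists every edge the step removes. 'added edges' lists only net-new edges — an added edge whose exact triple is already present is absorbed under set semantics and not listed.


step 1: rule r1; match: 0->8, 1->0, 2->5, 3->10; deleted nodes 10; deleted edges (10,0,on); added nodes 12; added edges (12,5,on); result: nodes: 0:P, 2:P, 5:P, 6:P, 7:P, 8:t1, 9:t2, 11:tok, 12:tok edges: (0,8,in); (5,9,in); (8,5,out); (9,2,out); (9,7,out); (11,6,on); (12,5,on)
step 2: rule r2; match: 0->9, 1->5, 2->2, 3->7, 4->12; deleted nodes 12; deleted edges (12,5,on); added nodes 13, 14; added edges (13,2,on); (14,7,on); result: nodes: 0:P, 2:P, 5:P, 6:P, 7:P, 8:t1, 9:t2, 11:tok, 13:tok, 14:tok edges: (0,8,in); (5,9,in); (8,5,out); (9,2,out); (9,7,out); (11,6,on); (13,2,on); (14,7,on)
final:
nodes: 0:P, 2:P, 5:P, 6:P, 7:P, 8:t1, 9:t2, 11:tok, 13:tok, 14:tok
edges: (0,8,in); (5,9,in); (8,5,out); (9,2,out); (9,7,out); (11,6,on); (13,2,on); (14,7,on)


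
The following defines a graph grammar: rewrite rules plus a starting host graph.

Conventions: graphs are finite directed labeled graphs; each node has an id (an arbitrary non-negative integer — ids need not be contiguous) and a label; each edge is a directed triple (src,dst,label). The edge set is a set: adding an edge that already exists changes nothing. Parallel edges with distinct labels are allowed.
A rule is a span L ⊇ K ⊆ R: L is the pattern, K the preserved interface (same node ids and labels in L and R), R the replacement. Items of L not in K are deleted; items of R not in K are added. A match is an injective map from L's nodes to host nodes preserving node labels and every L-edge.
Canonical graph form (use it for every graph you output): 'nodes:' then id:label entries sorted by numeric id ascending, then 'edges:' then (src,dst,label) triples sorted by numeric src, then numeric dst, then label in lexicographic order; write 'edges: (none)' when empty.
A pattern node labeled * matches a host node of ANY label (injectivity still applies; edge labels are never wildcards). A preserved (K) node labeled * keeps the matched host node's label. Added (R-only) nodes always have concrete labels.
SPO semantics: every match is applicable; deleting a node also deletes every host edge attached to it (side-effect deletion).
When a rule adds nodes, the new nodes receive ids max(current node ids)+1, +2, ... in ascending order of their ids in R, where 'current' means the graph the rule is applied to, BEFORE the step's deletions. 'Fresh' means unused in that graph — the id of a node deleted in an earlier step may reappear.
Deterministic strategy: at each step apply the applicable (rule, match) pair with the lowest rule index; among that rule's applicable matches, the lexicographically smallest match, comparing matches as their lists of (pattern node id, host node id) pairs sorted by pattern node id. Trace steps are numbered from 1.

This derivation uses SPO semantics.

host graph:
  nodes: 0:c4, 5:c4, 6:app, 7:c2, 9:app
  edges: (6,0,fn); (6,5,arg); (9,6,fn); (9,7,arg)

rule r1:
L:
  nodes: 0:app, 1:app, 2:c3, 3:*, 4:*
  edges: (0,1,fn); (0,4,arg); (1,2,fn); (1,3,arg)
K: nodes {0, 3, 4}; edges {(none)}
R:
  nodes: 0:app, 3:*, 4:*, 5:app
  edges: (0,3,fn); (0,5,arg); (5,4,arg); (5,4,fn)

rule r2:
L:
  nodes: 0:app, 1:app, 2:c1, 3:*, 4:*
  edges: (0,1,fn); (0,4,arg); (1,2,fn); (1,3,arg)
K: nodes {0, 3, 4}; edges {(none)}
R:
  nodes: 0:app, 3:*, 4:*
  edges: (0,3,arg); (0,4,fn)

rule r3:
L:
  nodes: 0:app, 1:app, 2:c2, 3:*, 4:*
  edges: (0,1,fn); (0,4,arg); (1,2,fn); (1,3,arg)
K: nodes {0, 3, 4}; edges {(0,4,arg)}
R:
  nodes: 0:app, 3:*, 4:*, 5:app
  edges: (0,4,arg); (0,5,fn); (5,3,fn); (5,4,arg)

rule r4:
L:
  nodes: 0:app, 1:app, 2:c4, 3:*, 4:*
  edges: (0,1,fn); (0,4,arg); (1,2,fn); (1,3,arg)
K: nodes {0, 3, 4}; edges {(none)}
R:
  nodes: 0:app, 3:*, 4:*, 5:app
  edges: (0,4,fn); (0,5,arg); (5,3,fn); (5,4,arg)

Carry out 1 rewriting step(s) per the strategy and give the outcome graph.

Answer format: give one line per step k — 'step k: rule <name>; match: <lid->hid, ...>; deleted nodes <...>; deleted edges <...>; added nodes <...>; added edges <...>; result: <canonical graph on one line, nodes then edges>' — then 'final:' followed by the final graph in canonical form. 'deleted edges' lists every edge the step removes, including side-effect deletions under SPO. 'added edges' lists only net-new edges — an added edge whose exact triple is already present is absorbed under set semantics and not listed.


step 1: rule r4; match: 0->9, 1->6, 2->0, 3->5, 4->7; deleted nodes 0, 6; deleted edges (6,0,fn); (6,5,arg); (9,6,fn); (9,7,arg); added nodes 10; added edges (9,7,fn); (9,10,arg); (10,5,fn); (10,7,arg); result: nodes: 5:c4, 7:c2, 9:app, 10:app edges: (9,7,fn); (9,10,arg); (10,5,fn); (10,7,arg)
final:
nodes: 5:c4, 7:c2, 9:app, 10:app
edges: (9,7,fn); (9,10,arg); (10,5,fn); (10,7,arg)


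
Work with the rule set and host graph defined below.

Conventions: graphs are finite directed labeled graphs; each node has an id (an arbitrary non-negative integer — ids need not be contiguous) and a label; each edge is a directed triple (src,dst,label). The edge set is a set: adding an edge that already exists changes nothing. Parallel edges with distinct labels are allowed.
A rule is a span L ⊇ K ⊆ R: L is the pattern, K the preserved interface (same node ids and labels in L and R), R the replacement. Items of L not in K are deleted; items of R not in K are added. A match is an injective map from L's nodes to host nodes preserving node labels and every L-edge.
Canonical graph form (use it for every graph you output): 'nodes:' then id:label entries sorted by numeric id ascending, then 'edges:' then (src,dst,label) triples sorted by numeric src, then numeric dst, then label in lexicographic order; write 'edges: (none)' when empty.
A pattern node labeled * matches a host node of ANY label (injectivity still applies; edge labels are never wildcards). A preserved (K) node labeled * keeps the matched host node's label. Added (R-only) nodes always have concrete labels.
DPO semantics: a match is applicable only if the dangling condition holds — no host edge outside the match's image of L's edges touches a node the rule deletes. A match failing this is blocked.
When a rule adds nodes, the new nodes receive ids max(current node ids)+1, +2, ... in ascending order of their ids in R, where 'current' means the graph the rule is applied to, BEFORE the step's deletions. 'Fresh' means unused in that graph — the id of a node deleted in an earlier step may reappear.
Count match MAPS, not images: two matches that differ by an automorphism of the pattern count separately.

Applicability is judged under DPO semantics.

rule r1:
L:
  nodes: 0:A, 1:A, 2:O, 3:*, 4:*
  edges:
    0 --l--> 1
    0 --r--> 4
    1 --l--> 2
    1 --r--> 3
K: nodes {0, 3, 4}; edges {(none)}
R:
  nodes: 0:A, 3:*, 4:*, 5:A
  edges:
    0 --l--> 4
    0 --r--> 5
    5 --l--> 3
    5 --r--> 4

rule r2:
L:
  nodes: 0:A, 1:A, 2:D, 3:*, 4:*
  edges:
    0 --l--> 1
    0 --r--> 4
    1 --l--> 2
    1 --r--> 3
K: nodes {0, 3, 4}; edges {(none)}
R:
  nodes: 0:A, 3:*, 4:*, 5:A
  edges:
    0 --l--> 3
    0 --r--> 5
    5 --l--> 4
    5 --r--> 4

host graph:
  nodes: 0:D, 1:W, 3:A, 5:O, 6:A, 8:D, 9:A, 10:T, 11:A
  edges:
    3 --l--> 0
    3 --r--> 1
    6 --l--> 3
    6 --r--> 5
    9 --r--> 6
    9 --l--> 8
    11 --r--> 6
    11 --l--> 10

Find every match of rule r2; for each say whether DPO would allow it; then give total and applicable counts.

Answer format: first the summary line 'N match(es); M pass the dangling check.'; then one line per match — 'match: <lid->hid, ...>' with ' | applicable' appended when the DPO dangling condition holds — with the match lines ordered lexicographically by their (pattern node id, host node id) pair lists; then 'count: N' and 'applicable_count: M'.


1 match(es); 1 pass the dangling check.
match: 0->6, 1->3, 2->0, 3->1, 4->5 | applicable
count: 1
applicable_count: 1


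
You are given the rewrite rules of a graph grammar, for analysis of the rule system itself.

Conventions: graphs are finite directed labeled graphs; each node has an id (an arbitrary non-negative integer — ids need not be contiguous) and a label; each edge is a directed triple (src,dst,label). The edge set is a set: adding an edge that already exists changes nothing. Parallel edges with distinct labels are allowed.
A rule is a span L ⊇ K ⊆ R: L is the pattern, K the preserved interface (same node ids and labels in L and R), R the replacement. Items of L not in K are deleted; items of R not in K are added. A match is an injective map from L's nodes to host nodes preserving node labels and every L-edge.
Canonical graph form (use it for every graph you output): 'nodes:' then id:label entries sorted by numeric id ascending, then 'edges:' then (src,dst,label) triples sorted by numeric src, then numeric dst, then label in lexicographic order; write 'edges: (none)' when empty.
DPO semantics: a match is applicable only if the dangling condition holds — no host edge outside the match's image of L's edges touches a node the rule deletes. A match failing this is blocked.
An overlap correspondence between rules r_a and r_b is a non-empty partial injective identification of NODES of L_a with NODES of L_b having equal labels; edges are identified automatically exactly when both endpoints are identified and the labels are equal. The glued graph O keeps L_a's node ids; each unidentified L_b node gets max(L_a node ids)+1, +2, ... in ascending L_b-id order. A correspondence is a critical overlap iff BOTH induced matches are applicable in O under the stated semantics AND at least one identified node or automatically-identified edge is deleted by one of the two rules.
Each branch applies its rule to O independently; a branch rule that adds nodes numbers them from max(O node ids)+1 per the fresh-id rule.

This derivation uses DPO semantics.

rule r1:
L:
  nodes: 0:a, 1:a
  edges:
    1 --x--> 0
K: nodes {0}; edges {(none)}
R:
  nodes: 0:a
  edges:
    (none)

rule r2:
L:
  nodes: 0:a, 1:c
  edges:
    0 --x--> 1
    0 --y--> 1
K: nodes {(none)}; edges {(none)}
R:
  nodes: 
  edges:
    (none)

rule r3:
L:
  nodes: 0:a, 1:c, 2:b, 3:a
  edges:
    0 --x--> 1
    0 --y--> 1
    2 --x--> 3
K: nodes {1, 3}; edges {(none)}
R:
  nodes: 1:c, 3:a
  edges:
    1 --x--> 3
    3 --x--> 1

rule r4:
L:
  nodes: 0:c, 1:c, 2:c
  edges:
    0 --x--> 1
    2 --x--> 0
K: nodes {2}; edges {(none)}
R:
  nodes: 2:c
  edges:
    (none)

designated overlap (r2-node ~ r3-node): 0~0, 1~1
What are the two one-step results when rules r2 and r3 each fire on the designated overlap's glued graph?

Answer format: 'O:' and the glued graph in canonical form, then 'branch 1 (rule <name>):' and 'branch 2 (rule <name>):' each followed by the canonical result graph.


O:
nodes: 0:a, 1:c, 2:b, 3:a
edges: (0,1,x); (0,1,y); (2,3,x)
branch 1 (rule r2):
nodes: 2:b, 3:a
edges: (2,3,x)
branch 2 (rule r3):
nodes: 1:c, 3:a
edges: (1,3,x); (3,1,x)


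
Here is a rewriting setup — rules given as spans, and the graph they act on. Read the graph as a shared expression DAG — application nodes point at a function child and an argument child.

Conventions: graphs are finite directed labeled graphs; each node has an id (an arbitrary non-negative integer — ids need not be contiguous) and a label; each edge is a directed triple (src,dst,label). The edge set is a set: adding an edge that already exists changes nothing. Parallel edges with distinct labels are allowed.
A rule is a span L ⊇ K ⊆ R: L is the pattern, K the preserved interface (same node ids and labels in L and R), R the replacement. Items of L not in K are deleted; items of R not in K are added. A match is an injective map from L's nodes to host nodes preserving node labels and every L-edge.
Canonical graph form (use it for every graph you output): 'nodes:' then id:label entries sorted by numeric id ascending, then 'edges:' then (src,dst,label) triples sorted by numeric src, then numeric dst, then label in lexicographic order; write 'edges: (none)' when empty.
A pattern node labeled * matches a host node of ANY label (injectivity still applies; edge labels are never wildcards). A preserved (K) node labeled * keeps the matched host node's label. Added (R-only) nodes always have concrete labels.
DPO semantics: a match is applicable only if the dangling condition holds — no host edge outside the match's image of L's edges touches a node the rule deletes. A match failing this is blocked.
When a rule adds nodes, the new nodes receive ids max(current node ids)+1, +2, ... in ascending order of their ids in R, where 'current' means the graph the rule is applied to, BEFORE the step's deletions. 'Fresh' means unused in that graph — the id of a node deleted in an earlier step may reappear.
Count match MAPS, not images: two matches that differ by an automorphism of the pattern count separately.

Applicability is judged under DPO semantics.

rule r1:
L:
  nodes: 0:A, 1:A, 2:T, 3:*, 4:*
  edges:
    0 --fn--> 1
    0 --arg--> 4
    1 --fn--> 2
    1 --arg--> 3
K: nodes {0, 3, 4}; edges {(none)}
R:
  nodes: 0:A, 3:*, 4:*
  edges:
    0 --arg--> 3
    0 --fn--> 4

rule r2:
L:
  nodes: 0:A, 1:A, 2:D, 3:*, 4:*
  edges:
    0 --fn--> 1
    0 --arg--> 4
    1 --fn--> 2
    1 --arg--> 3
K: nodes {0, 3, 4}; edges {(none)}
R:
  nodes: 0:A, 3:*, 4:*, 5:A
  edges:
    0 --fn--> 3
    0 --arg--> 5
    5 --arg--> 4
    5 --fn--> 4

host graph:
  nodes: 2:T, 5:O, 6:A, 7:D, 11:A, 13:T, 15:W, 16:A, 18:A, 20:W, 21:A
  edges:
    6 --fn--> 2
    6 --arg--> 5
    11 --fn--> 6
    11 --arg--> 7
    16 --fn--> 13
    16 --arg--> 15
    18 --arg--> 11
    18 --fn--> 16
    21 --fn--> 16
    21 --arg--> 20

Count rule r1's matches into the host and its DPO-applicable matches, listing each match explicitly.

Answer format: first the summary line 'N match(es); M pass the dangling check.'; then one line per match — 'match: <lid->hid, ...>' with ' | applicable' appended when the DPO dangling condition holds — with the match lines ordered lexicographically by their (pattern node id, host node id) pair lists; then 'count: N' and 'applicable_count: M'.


3 match(es); 1 pass the dangling check.
match: 0->11, 1->6, 2->2, 3->5, 4->7 | applicable
match: 0->18, 1->16, 2->13, 3->15, 4->11
match: 0->21, 1->16, 2->13, 3->15, 4->20
count: 3
applicable_count: 1


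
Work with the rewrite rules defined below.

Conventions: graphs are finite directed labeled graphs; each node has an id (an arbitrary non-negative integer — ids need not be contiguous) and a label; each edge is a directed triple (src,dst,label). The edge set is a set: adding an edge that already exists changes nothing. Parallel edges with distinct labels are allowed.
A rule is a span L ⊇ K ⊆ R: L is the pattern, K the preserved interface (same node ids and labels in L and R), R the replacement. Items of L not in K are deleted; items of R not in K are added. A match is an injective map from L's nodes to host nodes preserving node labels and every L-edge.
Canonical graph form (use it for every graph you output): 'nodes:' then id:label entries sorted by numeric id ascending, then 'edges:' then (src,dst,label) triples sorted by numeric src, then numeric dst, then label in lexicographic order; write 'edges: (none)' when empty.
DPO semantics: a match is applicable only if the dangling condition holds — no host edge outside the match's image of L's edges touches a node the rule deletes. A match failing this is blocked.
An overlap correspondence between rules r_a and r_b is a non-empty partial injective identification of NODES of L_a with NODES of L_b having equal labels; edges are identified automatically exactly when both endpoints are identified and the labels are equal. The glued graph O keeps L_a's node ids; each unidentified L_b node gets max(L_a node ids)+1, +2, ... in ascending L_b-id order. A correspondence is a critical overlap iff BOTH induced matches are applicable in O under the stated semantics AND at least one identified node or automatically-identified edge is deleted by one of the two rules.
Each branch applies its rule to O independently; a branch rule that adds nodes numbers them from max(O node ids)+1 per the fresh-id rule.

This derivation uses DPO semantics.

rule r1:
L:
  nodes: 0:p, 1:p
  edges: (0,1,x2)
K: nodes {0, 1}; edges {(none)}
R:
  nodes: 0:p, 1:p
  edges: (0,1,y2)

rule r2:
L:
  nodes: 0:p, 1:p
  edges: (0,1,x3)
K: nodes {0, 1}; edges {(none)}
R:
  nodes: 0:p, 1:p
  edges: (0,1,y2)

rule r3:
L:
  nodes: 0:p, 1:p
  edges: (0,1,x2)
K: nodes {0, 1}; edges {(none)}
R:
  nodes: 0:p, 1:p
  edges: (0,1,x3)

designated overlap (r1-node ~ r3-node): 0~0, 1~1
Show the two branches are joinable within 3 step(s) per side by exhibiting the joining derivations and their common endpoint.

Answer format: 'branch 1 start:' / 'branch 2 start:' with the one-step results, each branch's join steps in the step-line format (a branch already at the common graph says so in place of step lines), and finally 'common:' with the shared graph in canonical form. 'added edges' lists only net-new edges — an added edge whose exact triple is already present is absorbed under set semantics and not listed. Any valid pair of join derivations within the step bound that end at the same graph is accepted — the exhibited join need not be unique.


branch 1 start:
nodes: 0:p, 1:p
edges: (0,1,y2)
branch 2 start:
nodes: 0:p, 1:p
edges: (0,1,x3)
branch 1: already at the common graph (0 steps)
branch 2 step 1: rule r2; match: 0->0, 1->1; deleted nodes (none); deleted edges (0,1,x3); added nodes (none); added edges (0,1,y2); result: nodes: 0:p, 1:p edges: (0,1,y2)
common:
nodes: 0:p, 1:p
edges: (0,1,y2)


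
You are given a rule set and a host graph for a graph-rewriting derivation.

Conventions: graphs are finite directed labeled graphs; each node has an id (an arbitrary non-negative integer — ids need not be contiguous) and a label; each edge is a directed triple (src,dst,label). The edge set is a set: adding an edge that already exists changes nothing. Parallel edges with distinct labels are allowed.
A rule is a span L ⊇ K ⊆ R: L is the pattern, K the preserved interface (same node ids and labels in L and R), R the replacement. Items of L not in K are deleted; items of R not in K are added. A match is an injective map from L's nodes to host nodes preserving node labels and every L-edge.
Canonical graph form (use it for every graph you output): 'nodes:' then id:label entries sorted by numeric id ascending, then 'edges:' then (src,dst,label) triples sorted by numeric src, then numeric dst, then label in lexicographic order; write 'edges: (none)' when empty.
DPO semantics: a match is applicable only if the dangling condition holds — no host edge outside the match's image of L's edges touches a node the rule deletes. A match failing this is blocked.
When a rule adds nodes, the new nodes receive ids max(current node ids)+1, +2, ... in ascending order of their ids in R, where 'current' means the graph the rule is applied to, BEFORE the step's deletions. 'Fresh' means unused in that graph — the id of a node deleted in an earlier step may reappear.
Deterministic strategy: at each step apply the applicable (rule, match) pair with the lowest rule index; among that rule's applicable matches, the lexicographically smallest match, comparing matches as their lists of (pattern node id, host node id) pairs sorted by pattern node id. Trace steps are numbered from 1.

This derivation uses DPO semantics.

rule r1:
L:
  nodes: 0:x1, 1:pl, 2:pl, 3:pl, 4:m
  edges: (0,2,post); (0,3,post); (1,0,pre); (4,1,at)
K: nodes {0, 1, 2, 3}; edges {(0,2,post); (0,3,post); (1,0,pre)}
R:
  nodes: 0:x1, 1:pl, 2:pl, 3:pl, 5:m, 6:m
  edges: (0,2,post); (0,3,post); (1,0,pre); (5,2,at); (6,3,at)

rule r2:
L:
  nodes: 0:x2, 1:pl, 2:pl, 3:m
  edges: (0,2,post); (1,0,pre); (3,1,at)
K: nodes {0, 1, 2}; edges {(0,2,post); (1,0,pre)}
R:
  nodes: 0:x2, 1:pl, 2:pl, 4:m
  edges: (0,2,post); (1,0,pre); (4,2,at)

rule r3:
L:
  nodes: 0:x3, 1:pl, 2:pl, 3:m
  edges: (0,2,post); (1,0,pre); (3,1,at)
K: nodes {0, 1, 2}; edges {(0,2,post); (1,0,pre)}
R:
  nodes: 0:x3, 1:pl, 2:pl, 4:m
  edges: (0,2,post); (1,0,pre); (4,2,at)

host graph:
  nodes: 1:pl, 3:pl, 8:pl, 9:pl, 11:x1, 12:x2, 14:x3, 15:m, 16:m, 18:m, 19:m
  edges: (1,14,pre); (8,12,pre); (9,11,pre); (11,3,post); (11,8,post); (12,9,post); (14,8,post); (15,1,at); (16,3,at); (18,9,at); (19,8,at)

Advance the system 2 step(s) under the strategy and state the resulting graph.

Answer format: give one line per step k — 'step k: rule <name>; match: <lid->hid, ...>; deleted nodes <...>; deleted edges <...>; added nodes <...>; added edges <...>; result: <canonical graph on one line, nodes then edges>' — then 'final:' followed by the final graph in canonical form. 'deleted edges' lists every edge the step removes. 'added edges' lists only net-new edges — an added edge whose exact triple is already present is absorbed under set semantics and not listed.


step 1: rule r1; match: 0->11, 1->9, 2->3, 3->8, 4->18; deleted nodes 18; deleted edges (18,9,at); added nodes 20, 21; added edges (20,3,at); (21,8,at); result: nodes: 1:pl, 3:pl, 8:pl, 9:pl, 11:x1, 12:x2, 14:x3, 15:m, 16:m, 19:m, 20:m, 21:m edges: (1,14,pre); (8,12,pre); (9,11,pre); (11,3,post); (11,8,post); (12,9,post); (14,8,post); (15,1,at); (16,3,at); (19,8,at); (20,3,at); (21,8,at)
step 2: rule r2; match: 0->12, 1->8, 2->9, 3->19; deleted nodes 19; deleted edges (19,8,at); added nodes 22; added edges (22,9,at); result: nodes: 1:pl, 3:pl, 8:pl, 9:pl, 11:x1, 12:x2, 14:x3, 15:m, 16:m, 20:m, 21:m, 22:m edges: (1,14,pre); (8,12,pre); (9,11,pre); (11,3,post); (11,8,post); (12,9,post); (14,8,post); (15,1,at); (16,3,at); (20,3,at); (21,8,at); (22,9,at)
final:
nodes: 1:pl, 3:pl, 8:pl, 9:pl, 11:x1, 12:x2, 14:x3, 15:m, 16:m, 20:m, 21:m, 22:m
edges: (1,14,pre); (8,12,pre); (9,11,pre); (11,3,post); (11,8,post); (12,9,post); (14,8,post); (15,1,at); (16,3,at); (20,3,at); (21,8,at); (22,9,at)


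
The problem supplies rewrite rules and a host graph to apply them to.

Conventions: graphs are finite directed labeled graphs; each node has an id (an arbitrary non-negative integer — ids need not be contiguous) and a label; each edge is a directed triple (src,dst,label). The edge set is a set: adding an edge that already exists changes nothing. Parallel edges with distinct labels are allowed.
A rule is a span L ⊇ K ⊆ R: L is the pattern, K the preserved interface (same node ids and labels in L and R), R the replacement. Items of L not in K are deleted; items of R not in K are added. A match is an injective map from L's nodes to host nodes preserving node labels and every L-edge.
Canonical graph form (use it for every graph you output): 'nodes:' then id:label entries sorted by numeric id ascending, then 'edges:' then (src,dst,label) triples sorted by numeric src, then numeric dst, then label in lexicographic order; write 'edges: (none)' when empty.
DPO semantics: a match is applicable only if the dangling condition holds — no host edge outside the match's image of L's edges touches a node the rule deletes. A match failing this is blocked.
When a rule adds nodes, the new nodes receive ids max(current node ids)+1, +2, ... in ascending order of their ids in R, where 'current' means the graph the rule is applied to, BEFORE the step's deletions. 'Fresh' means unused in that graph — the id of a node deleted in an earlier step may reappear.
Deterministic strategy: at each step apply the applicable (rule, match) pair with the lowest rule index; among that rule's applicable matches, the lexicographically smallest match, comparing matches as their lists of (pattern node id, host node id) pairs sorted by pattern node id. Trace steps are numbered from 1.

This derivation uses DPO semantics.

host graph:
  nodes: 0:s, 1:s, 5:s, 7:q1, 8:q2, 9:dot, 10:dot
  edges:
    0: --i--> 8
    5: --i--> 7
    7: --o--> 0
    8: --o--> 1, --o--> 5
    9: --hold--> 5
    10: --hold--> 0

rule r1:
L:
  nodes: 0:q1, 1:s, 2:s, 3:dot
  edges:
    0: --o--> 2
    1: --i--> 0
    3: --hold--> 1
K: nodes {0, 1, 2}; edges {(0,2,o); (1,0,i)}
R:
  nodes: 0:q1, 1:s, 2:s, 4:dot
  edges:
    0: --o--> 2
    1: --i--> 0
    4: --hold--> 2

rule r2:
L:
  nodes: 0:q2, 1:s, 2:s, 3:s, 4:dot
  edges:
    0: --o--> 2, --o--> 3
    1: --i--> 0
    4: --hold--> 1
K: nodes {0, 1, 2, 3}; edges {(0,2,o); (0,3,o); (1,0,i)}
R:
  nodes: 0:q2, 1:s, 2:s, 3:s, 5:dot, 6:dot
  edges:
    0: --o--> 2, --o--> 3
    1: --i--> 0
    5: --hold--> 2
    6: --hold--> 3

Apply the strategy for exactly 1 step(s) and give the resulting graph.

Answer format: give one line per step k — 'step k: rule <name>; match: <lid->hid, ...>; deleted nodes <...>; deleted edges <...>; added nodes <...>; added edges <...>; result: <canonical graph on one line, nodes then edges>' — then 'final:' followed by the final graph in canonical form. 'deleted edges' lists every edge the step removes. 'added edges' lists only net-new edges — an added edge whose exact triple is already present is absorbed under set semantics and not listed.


step 1: rule r1; match: 0->7, 1->5, 2->0, 3->9; deleted nodes 9; deleted edges (9,5,hold); added nodes 11; added edges (11,0,hold); result: nodes: 0:s, 1:s, 5:s, 7:q1, 8:q2, 10:dot, 11:dot edges: (0,8,i); (5,7,i); (7,0,o); (8,1,o); (8,5,o); (10,0,hold); (11,0,hold)
final:
nodes: 0:s, 1:s, 5:s, 7:q1, 8:q2, 10:dot, 11:dot
edges: (0,8,i); (5,7,i); (7,0,o); (8,1,o); (8,5,o); (10,0,hold); (11,0,hold)


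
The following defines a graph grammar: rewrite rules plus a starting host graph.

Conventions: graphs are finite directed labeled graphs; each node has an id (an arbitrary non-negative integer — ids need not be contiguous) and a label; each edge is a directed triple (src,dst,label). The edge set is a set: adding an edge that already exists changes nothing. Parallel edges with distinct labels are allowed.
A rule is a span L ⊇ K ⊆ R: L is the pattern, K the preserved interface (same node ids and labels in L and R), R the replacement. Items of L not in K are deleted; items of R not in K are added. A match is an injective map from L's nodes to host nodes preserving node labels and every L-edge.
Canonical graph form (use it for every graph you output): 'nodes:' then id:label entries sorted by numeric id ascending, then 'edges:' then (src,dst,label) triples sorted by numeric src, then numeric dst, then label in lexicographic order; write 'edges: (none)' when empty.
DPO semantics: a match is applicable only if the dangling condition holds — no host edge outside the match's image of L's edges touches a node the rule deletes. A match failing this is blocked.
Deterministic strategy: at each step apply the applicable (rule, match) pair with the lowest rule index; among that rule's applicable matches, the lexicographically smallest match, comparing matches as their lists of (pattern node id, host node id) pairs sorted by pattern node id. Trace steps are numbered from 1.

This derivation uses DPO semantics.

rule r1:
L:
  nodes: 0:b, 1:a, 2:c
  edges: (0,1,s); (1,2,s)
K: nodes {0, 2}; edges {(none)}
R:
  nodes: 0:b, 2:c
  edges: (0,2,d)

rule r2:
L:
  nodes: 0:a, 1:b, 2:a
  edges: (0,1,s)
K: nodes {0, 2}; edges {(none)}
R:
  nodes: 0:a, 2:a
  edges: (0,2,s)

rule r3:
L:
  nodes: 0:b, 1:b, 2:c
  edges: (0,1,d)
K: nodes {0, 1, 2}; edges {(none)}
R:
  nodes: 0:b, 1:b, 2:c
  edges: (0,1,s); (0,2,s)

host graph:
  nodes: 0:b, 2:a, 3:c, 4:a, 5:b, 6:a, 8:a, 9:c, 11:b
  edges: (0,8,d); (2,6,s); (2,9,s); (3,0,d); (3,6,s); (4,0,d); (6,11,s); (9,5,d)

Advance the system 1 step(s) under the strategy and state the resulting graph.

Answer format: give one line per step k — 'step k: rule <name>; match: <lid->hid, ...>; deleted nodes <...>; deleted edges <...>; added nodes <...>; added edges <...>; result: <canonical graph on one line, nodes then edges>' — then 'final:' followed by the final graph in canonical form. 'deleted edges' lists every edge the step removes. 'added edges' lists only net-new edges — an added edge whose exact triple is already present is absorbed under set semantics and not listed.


step 1: rule r2; match: 0->6, 1->11, 2->2; deleted nodes 11; deleted edges (6,11,s); added nodes (none); added edges (6,2,s); result: nodes: 0:b, 2:a, 3:c, 4:a, 5:b, 6:a, 8:a, 9:c edges: (0,8,d); (2,6,s); (2,9,s); (3,0,d); (3,6,s); (4,0,d); (6,2,s); (9,5,d)
final:
nodes: 0:b, 2:a, 3:c, 4:a, 5:b, 6:a, 8:a, 9:c
edges: (0,8,d); (2,6,s); (2,9,s); (3,0,d); (3,6,s); (4,0,d); (6,2,s); (9,5,d)


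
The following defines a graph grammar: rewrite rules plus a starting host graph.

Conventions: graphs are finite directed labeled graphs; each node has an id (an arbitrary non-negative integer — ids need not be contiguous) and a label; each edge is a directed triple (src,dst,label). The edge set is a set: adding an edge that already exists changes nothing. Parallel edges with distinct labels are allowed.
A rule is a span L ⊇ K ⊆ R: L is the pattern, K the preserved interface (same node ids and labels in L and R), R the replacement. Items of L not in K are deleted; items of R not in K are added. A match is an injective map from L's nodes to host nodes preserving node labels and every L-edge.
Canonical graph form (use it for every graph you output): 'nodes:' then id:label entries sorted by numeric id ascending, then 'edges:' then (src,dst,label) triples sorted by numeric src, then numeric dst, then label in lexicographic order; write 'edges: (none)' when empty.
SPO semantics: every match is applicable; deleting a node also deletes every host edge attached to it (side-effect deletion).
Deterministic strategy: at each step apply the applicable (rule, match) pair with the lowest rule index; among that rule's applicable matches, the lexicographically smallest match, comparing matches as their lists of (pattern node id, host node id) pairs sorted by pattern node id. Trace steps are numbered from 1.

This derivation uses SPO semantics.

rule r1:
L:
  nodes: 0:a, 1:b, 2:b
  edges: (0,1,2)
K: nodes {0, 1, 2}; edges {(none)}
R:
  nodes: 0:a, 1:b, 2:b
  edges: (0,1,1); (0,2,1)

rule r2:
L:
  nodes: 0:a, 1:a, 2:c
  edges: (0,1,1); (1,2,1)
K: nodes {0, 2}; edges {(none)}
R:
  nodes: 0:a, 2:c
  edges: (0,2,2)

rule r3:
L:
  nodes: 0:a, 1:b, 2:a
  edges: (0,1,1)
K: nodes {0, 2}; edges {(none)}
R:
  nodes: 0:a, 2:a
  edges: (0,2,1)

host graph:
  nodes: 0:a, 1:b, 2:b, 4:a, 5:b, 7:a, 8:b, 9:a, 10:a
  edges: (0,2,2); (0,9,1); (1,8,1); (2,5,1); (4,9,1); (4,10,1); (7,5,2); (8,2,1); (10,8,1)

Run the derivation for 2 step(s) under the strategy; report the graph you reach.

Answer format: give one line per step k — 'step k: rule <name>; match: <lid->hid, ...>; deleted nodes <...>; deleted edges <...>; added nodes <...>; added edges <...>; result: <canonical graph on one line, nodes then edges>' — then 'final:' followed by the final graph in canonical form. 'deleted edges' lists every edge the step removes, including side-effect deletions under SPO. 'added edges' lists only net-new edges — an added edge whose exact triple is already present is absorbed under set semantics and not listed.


step 1: rule r1; match: 0->0, 1->2, 2->1; deleted nodes (none); deleted edges (0,2,2); added nodes (none); added edges (0,1,1); (0,2,1); result: nodes: 0:a, 1:b, 2:b, 4:a, 5:b, 7:a, 8:b, 9:a, 10:a edges: (0,1,1); (0,2,1); (0,9,1); (1,8,1); (2,5,1); (4,9,1); (4,10,1); (7,5,2); (8,2,1); (10,8,1)
step 2: rule r1; match: 0->7, 1->5, 2->1; deleted nodes (none); deleted edges (7,5,2); added nodes (none); added edges (7,1,1); (7,5,1); result: nodes: 0:a, 1:b, 2:b, 4:a, 5:b, 7:a, 8:b, 9:a, 10:a edges: (0,1,1); (0,2,1); (0,9,1); (1,8,1); (2,5,1); (4,9,1); (4,10,1); (7,1,1); (7,5,1); (8,2,1); (10,8,1)
final:
nodes: 0:a, 1:b, 2:b, 4:a, 5:b, 7:a, 8:b, 9:a, 10:a
edges: (0,1,1); (0,2,1); (0,9,1); (1,8,1); (2,5,1); (4,9,1); (4,10,1); (7,1,1); (7,5,1); (8,2,1); (10,8,1)


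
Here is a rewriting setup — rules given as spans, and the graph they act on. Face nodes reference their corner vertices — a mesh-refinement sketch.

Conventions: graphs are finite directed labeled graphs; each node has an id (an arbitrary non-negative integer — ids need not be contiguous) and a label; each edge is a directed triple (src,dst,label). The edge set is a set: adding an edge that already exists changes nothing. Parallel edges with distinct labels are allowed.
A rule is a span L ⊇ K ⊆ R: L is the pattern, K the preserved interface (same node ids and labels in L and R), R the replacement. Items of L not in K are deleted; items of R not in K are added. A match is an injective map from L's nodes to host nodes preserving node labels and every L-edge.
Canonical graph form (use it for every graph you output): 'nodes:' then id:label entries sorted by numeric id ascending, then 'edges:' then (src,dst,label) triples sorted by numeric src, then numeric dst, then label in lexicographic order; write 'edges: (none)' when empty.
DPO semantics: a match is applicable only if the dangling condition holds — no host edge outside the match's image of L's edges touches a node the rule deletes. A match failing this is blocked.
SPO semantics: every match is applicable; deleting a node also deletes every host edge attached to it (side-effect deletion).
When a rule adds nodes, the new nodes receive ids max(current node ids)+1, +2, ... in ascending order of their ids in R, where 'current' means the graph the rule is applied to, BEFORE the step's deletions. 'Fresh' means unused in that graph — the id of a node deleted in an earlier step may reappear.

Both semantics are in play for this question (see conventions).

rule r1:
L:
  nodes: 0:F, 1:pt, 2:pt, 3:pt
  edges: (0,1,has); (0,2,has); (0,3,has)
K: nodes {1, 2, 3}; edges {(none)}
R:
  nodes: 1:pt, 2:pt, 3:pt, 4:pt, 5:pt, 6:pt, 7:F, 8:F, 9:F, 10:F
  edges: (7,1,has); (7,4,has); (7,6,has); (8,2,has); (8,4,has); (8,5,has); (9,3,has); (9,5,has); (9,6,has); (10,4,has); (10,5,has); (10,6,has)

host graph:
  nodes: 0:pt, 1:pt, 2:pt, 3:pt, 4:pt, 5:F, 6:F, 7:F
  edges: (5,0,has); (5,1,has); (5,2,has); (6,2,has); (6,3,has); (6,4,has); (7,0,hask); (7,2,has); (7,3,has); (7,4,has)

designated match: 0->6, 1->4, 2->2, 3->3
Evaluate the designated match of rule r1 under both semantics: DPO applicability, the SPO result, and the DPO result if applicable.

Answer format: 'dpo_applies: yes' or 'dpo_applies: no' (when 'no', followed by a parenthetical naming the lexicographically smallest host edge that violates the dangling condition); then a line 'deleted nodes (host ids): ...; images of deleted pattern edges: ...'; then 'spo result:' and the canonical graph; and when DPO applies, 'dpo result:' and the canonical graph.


dpo_applies: yes
deleted nodes (host ids): 6; images of deleted pattern edges: (6,2,has); (6,3,has); (6,4,has)
spo result:
nodes: 0:pt, 1:pt, 2:pt, 3:pt, 4:pt, 5:F, 7:F, 8:pt, 9:pt, 10:pt, 11:F, 12:F, 13:F, 14:F
edges: (5,0,has); (5,1,has); (5,2,has); (7,0,hask); (7,2,has); (7,3,has); (7,4,has); (11,4,has); (11,8,has); (11,10,has); (12,2,has); (12,8,has); (12,9,has); (13,3,has); (13,9,has); (13,10,has); (14,8,has); (14,9,has); (14,10,has)
dpo result:
nodes: 0:pt, 1:pt, 2:pt, 3:pt, 4:pt, 5:F, 7:F, 8:pt, 9:pt, 10:pt, 11:F, 12:F, 13:F, 14:F
edges: (5,0,has); (5,1,has); (5,2,has); (7,0,hask); (7,2,has); (7,3,has); (7,4,has); (11,4,has); (11,8,has); (11,10,has); (12,2,has); (12,8,has); (12,9,has); (13,3,has); (13,9,has); (13,10,has); (14,8,has); (14,9,has); (14,10,has)
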